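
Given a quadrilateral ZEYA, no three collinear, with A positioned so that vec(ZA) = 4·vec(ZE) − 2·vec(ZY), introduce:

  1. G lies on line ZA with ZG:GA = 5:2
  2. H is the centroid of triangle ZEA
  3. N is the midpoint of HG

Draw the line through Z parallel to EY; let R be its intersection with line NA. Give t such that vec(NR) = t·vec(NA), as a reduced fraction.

t = -17/11

Assign Z = (0, 0), E = (1, 0), Y = (0, 1), A = (4, -2) — the answer is frame-independent, so this choice is without loss of generality.
1. G lies on line ZA with ZG:GA = 5:2 ⇒ G = (20/7, -10/7)
2. H is the centroid of triangle ZEA ⇒ H = (5/3, -2/3)
3. N is the midpoint of HG ⇒ N = (95/42, -22/21)
through Z parallel to EY: direction (-1, 1); meets NA at R = (-14/33, 14/33)
R = N + t·(A−N) with t = -17/11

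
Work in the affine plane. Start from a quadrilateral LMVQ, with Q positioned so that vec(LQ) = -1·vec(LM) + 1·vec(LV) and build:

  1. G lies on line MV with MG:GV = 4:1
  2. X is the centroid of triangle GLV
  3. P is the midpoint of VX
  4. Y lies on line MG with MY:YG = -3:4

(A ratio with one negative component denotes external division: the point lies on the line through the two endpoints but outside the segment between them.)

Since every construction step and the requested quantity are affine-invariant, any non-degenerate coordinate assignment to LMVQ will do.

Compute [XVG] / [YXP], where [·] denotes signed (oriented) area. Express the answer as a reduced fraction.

Choose coordinates L = (0, 0), M = (1, 0), V = (0, 1), Q = (-1, 1).
1. G lies on line MV with MG:GV = 4:1 ⇒ G = (1/5, 4/5)
2. X is the centroid of triangle GLV ⇒ X = (1/15, 3/5)
3. P is the midpoint of VX ⇒ P = (1/30, 4/5)
4. Y lies on line MG with MY:YG = -3:4 ⇒ Y = (17/5, -12/5)
2·[XVG] = -1/15, 2·[YXP] = -17/30
[XVG]:[YXP] = -1/15:-17/30 = 2/17

[XVG]:[YXP] = 2/17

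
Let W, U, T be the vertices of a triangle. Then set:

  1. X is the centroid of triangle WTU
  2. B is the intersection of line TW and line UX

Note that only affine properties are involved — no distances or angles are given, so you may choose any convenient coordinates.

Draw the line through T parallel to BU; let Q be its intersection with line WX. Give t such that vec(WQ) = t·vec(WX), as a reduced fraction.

Work in coordinates with W = (0, 0), U = (1, 0), T = (0, 1).
1. X is the centroid of triangle WTU ⇒ X = (1/3, 1/3)
2. B is the intersection of line TW and line UX ⇒ B = (0, 1/2)
through T parallel to BU: direction (1, -1/2); meets WX at Q = (2/3, 2/3)
Q = W + t·(X−W) with t = 2

t = 2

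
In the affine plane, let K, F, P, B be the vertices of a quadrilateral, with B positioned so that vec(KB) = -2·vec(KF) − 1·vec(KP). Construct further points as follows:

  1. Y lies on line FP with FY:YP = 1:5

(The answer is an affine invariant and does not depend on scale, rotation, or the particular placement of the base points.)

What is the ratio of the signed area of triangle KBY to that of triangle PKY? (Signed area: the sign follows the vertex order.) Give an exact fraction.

Choose coordinates K = (0, 0), F = (1, 0), P = (0, 1), B = (-2, -1).
1. Y lies on line FP with FY:YP = 1:5 ⇒ Y = (5/6, 1/6)
2·[KBY] = 1/2, 2·[PKY] = 5/6
[KBY]:[PKY] = 1/2:5/6 = 3/5

[KBY]:[PKY] = 3/5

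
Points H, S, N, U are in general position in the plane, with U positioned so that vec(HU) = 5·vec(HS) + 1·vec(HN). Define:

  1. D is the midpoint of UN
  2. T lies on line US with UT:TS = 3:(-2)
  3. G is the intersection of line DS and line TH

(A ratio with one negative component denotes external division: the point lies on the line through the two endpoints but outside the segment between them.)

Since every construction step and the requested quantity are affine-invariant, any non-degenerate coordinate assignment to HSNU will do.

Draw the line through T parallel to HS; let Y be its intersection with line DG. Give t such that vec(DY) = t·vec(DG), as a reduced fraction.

t = 6

Set H = (0, 0), S = (1, 0), N = (0, 1), U = (5, 1); any affine frame gives the same invariant.
1. D is the midpoint of UN ⇒ D = (5/2, 1)
2. T lies on line US with UT:TS = 3:(-2) ⇒ T = (-7, -2)
3. G is the intersection of line DS and line TH ⇒ G = (7/4, 1/2)
through T parallel to HS: direction (1, 0); meets DG at Y = (-2, -2)
Y = D + t·(G−D) with t = 6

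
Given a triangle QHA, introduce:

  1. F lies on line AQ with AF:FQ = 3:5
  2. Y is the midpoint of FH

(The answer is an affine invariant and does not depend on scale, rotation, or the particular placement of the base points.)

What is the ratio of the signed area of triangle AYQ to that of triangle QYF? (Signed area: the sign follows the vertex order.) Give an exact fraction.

[AYQ]:[QYF] = -8/5

Work in coordinates with Q = (0, 0), H = (1, 0), A = (0, 1).
1. F lies on line AQ with AF:FQ = 3:5 ⇒ F = (0, 5/8)
2. Y is the midpoint of FH ⇒ Y = (1/2, 5/16)
2·[AYQ] = -1/2, 2·[QYF] = 5/16
[AYQ]:[QYF] = -1/2:5/16 = -8/5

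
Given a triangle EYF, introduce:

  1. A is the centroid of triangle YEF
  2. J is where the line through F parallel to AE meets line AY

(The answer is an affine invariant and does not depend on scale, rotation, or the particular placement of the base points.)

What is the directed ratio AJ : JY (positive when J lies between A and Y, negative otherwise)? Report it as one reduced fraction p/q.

Assign E = (0, 0), Y = (1, 0), F = (0, 1) — the answer is frame-independent, so this choice is without loss of generality.
1. A is the centroid of triangle YEF ⇒ A = (1/3, 1/3)
2. J is where the line through F parallel to AE meets line AY ⇒ J = (-1/3, 2/3)
J = A + t·(Y−A) with t = -1, so AJ:JY = t:(1−t) = -1:2

AJ:JY = -1/2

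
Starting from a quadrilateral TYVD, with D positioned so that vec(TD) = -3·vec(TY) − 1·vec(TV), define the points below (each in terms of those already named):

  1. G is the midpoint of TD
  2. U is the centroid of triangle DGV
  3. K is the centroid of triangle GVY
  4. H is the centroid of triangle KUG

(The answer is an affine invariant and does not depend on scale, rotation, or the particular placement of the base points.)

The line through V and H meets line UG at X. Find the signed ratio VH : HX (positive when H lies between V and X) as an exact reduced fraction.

VH:HX = 19/8

Work in coordinates with T = (0, 0), Y = (1, 0), V = (0, 1), D = (-3, -1).
1. G is the midpoint of TD ⇒ G = (-3/2, -1/2)
2. U is the centroid of triangle DGV ⇒ U = (-3/2, -1/6)
3. K is the centroid of triangle GVY ⇒ K = (-1/6, 1/6)
4. H is the centroid of triangle KUG ⇒ H = (-19/18, -1/6)
line VH meets UG at X = (-3/2, -25/38)
H = V + t·(X−V) with t = 19/27, so VH:HX = 19/27:8/27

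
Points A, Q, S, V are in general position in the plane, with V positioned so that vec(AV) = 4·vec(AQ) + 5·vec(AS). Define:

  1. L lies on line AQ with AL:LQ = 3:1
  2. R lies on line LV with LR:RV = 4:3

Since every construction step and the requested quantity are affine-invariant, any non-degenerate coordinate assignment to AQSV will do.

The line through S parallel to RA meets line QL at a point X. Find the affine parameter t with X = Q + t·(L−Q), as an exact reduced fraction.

t = 153/20

Work in coordinates with A = (0, 0), Q = (1, 0), S = (0, 1), V = (4, 5).
1. L lies on line AQ with AL:LQ = 3:1 ⇒ L = (3/4, 0)
2. R lies on line LV with LR:RV = 4:3 ⇒ R = (73/28, 20/7)
through S parallel to RA: direction (-73/28, -20/7); meets QL at X = (-73/80, 0)
X = Q + t·(L−Q) with t = 153/20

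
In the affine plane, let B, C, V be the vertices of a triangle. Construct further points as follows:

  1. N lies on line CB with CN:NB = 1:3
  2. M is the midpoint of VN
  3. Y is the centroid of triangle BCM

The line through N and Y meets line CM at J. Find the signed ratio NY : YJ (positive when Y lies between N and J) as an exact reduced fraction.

NY:YJ = -1/4

Work in coordinates with B = (0, 0), C = (1, 0), V = (0, 1).
1. N lies on line CB with CN:NB = 1:3 ⇒ N = (3/4, 0)
2. M is the midpoint of VN ⇒ M = (3/8, 1/2)
3. Y is the centroid of triangle BCM ⇒ Y = (11/24, 1/6)
line NY meets CM at J = (13/8, -1/2)
Y = N + t·(J−N) with t = -1/3, so NY:YJ = -1/3:4/3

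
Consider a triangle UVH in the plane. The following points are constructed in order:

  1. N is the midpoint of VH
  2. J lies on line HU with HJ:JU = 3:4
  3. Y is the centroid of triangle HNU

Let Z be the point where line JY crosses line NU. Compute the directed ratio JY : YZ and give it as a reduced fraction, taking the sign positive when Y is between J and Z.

Choose coordinates U = (0, 0), V = (1, 0), H = (0, 1).
1. N is the midpoint of VH ⇒ N = (1/2, 1/2)
2. J lies on line HU with HJ:JU = 3:4 ⇒ J = (0, 4/7)
3. Y is the centroid of triangle HNU ⇒ Y = (1/6, 1/2)
line JY meets NU at Z = (2/5, 2/5)
Y = J + t·(Z−J) with t = 5/12, so JY:YZ = 5/12:7/12

JY:YZ = 5/7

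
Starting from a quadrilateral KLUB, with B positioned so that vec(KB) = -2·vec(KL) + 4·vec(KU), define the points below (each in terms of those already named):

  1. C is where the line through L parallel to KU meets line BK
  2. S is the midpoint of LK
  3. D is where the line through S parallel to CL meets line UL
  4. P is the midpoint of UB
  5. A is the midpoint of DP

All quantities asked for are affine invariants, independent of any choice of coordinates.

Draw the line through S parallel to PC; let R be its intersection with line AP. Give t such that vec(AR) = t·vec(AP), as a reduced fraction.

Choose coordinates K = (0, 0), L = (1, 0), U = (0, 1), B = (-2, 4).
1. C is where the line through L parallel to KU meets line BK ⇒ C = (1, -2)
2. S is the midpoint of LK ⇒ S = (1/2, 0)
3. D is where the line through S parallel to CL meets line UL ⇒ D = (1/2, 1/2)
4. P is the midpoint of UB ⇒ P = (-1, 5/2)
5. A is the midpoint of DP ⇒ A = (-1/4, 3/2)
through S parallel to PC: direction (2, -9/2); meets AP at R = (-1/22, 27/22)
R = A + t·(P−A) with t = -3/11

t = -3/11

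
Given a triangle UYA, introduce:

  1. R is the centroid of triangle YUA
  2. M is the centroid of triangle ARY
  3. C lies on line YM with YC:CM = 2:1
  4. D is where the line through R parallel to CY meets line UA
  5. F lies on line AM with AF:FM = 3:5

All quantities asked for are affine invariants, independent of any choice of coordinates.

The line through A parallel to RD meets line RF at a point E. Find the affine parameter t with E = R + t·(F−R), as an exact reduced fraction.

t = 16/13

Work in coordinates with U = (0, 0), Y = (1, 0), A = (0, 1).
1. R is the centroid of triangle YUA ⇒ R = (1/3, 1/3)
2. M is the centroid of triangle ARY ⇒ M = (4/9, 4/9)
3. C lies on line YM with YC:CM = 2:1 ⇒ C = (17/27, 8/27)
4. D is where the line through R parallel to CY meets line UA ⇒ D = (0, 3/5)
5. F lies on line AM with AF:FM = 3:5 ⇒ F = (1/6, 19/24)
through A parallel to RD: direction (-1/3, 4/15); meets RF at E = (5/39, 35/39)
E = R + t·(F−R) with t = 16/13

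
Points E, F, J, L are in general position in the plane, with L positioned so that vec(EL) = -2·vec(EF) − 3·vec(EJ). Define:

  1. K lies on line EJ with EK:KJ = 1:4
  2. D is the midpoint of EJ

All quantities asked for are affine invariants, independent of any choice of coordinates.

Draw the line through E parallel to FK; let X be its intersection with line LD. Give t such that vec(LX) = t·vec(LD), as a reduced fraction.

Choose coordinates E = (0, 0), F = (1, 0), J = (0, 1), L = (-2, -3).
1. K lies on line EJ with EK:KJ = 1:4 ⇒ K = (0, 1/5)
2. D is the midpoint of EJ ⇒ D = (0, 1/2)
through E parallel to FK: direction (-1, 1/5); meets LD at X = (-10/39, 2/39)
X = L + t·(D−L) with t = 34/39

t = 34/39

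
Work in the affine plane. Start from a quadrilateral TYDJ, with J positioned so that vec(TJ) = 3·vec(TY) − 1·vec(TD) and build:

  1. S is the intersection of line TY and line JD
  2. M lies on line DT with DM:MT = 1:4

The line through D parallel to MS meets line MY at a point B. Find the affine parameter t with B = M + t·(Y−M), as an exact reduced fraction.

t = -3/4

Choose coordinates T = (0, 0), Y = (1, 0), D = (0, 1), J = (3, -1).
1. S is the intersection of line TY and line JD ⇒ S = (3/2, 0)
2. M lies on line DT with DM:MT = 1:4 ⇒ M = (0, 4/5)
through D parallel to MS: direction (3/2, -4/5); meets MY at B = (-3/4, 7/5)
B = M + t·(Y−M) with t = -3/4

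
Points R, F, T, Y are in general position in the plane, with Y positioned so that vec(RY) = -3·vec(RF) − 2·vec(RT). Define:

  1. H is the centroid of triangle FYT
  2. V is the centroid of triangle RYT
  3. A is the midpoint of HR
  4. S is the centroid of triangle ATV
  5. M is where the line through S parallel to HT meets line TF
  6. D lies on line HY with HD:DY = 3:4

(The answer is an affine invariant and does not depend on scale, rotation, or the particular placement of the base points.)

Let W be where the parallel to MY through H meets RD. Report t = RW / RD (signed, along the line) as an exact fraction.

t = 55/103

Choose coordinates R = (0, 0), F = (1, 0), T = (0, 1), Y = (-3, -2).
1. H is the centroid of triangle FYT ⇒ H = (-2/3, -1/3)
2. V is the centroid of triangle RYT ⇒ V = (-1, -1/3)
3. A is the midpoint of HR ⇒ A = (-1/3, -1/6)
4. S is the centroid of triangle ATV ⇒ S = (-4/9, 1/6)
5. M is where the line through S parallel to HT meets line TF ⇒ M = (-1/54, 55/54)
6. D lies on line HY with HD:DY = 3:4 ⇒ D = (-5/3, -22/21)
through H parallel to MY: direction (-161/54, -163/54); meets RD at W = (-275/309, -1210/2163)
W = R + t·(D−R) with t = 55/103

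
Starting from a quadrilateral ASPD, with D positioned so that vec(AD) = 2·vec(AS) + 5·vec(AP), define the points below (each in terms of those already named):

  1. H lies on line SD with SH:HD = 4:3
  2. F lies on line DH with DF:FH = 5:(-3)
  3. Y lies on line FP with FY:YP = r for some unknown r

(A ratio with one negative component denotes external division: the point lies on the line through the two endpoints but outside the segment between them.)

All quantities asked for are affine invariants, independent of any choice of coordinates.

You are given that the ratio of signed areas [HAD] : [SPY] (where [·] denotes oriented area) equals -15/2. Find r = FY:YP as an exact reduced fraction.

Work in coordinates with A = (0, 0), S = (1, 0), P = (0, 1), D = (2, 5).
1. H lies on line SD with SH:HD = 4:3 ⇒ H = (11/7, 20/7)
2. F lies on line DH with DF:FH = 5:(-3) ⇒ F = (13/14, -5/14)
3. With FY:YP = r, write λ = r/(r+1) so Y = F + λ·(P−F); Y is affine-linear in λ
Every point depending on Y is an affine combination of Y and λ-independent points, so each such coordinate is linear in λ; the λ² term in each signed area is a multiple of (P−F)×(P−F) = 0, so 2·[HAD] and 2·[SPY] are each linear in λ. Evaluating at λ=0 and λ=1:
  2·[HAD] = -15/7,   2·[SPY] = -3/7·λ + 3/7
So [HAD]:[SPY] = (-15/7) / (-3/7·λ + 3/7). Setting this equal to -15/2:
  -15/7 = -15/2·(-3/7·λ + 3/7)  ⇒  λ = 1/3
Then r = λ/(1−λ) = (1/3)/(2/3) = 1/2. Check: with r = 1/2, Y = (13/21, 2/21) and [HAD]:[SPY] = -15/2 as required.

r = 1/2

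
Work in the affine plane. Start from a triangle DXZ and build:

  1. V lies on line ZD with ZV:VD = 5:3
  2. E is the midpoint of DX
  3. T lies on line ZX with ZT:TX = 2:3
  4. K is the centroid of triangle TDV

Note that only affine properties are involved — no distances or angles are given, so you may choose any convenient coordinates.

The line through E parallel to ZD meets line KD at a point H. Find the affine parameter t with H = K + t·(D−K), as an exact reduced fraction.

t = -11/4

Work in coordinates with D = (0, 0), X = (1, 0), Z = (0, 1).
1. V lies on line ZD with ZV:VD = 5:3 ⇒ V = (0, 3/8)
2. E is the midpoint of DX ⇒ E = (1/2, 0)
3. T lies on line ZX with ZT:TX = 2:3 ⇒ T = (2/5, 3/5)
4. K is the centroid of triangle TDV ⇒ K = (2/15, 13/40)
through E parallel to ZD: direction (0, -1); meets KD at H = (1/2, 39/32)
H = K + t·(D−K) with t = -11/4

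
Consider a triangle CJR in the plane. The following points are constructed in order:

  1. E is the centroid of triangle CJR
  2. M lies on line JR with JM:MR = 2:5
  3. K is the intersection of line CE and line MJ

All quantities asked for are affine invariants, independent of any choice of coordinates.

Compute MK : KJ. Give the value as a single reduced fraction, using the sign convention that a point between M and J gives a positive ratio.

Work in coordinates with C = (0, 0), J = (1, 0), R = (0, 1).
1. E is the centroid of triangle CJR ⇒ E = (1/3, 1/3)
2. M lies on line JR with JM:MR = 2:5 ⇒ M = (5/7, 2/7)
3. K is the intersection of line CE and line MJ ⇒ K = (1/2, 1/2)
K = M + t·(J−M) with t = -3/4, so MK:KJ = t:(1−t) = -3/4:7/4

MK:KJ = -3/7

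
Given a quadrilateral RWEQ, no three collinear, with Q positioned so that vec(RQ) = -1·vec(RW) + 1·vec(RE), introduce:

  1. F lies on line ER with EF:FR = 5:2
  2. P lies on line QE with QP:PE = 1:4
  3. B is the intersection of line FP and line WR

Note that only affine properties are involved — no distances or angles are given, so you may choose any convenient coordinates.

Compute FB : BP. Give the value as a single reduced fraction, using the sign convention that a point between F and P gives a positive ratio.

Work in coordinates with R = (0, 0), W = (1, 0), E = (0, 1), Q = (-1, 1).
1. F lies on line ER with EF:FR = 5:2 ⇒ F = (0, 2/7)
2. P lies on line QE with QP:PE = 1:4 ⇒ P = (-4/5, 1)
3. B is the intersection of line FP and line WR ⇒ B = (8/25, 0)
B = F + t·(P−F) with t = -2/5, so FB:BP = t:(1−t) = -2/5:7/5

FB:BP = -2/7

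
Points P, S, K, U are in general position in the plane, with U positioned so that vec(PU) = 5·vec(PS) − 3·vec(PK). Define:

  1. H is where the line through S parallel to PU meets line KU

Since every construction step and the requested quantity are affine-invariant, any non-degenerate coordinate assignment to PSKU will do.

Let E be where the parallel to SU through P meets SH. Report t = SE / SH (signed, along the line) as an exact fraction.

Assign P = (0, 0), S = (1, 0), K = (0, 1), U = (5, -3) — the answer is frame-independent, so this choice is without loss of generality.
1. H is where the line through S parallel to PU meets line KU ⇒ H = (2, -3/5)
through P parallel to SU: direction (4, -3); meets SH at E = (-4, 3)
E = S + t·(H−S) with t = -5

t = -5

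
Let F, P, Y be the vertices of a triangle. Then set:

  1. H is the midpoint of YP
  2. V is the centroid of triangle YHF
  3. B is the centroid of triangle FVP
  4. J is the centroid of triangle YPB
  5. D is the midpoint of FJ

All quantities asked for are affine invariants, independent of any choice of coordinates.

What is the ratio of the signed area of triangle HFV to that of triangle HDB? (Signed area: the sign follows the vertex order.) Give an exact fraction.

Choose coordinates F = (0, 0), P = (1, 0), Y = (0, 1).
1. H is the midpoint of YP ⇒ H = (1/2, 1/2)
2. V is the centroid of triangle YHF ⇒ V = (1/6, 1/2)
3. B is the centroid of triangle FVP ⇒ B = (7/18, 1/6)
4. J is the centroid of triangle YPB ⇒ J = (25/54, 7/18)
5. D is the midpoint of FJ ⇒ D = (25/108, 7/36)
2·[HFV] = -1/6, 2·[HDB] = 1/18
[HFV]:[HDB] = -1/6:1/18 = -3

[HFV]:[HDB] = -3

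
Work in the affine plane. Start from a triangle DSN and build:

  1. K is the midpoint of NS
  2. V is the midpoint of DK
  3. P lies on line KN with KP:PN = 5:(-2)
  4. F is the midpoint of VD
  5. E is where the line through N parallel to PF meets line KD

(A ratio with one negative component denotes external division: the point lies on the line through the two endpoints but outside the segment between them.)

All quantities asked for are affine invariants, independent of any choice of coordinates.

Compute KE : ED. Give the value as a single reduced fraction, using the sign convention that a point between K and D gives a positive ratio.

Work in coordinates with D = (0, 0), S = (1, 0), N = (0, 1).
1. K is the midpoint of NS ⇒ K = (1/2, 1/2)
2. V is the midpoint of DK ⇒ V = (1/4, 1/4)
3. P lies on line KN with KP:PN = 5:(-2) ⇒ P = (-1/3, 4/3)
4. F is the midpoint of VD ⇒ F = (1/8, 1/8)
5. E is where the line through N parallel to PF meets line KD ⇒ E = (11/40, 11/40)
E = K + t·(D−K) with t = 9/20, so KE:ED = t:(1−t) = 9/20:11/20

KE:ED = 9/11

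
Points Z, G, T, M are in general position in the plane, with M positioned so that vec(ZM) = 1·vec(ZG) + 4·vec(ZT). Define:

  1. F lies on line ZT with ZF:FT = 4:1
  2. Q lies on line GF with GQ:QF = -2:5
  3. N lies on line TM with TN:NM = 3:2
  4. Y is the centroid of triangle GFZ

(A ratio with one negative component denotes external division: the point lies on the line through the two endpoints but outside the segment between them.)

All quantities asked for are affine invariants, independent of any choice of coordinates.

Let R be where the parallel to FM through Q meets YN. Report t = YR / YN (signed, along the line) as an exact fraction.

t = -190/63

Set Z = (0, 0), G = (1, 0), T = (0, 1), M = (1, 4); any affine frame gives the same invariant.
1. F lies on line ZT with ZF:FT = 4:1 ⇒ F = (0, 4/5)
2. Q lies on line GF with GQ:QF = -2:5 ⇒ Q = (5/3, -8/15)
3. N lies on line TM with TN:NM = 3:2 ⇒ N = (3/5, 14/5)
4. Y is the centroid of triangle GFZ ⇒ Y = (1/3, 4/15)
through Q parallel to FM: direction (1, 16/5); meets YN at R = (-89/189, -6968/945)
R = Y + t·(N−Y) with t = -190/63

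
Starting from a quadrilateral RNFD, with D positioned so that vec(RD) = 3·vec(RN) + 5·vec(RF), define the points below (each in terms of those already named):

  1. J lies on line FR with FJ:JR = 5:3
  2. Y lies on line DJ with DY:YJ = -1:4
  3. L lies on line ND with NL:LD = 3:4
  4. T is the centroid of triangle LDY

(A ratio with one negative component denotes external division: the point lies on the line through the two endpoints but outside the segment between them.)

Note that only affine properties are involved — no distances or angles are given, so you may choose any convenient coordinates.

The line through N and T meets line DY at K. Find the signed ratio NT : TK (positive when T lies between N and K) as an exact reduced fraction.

Choose coordinates R = (0, 0), N = (1, 0), F = (0, 1), D = (3, 5).
1. J lies on line FR with FJ:JR = 5:3 ⇒ J = (0, 3/8)
2. Y lies on line DJ with DY:YJ = -1:4 ⇒ Y = (4, 157/24)
3. L lies on line ND with NL:LD = 3:4 ⇒ L = (13/7, 15/7)
4. T is the centroid of triangle LDY ⇒ T = (62/21, 2299/504)
line NT meets DY at K = (58/17, 2299/408)
T = N + t·(K−N) with t = 17/21, so NT:TK = 17/21:4/21

NT:TK = 17/4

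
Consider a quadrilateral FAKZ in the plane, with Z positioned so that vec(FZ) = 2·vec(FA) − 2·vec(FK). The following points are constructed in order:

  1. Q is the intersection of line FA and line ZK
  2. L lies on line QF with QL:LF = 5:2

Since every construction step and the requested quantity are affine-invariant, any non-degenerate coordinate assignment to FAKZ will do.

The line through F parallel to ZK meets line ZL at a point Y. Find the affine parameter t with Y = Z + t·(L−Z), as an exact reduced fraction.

t = 7/5

Work in coordinates with F = (0, 0), A = (1, 0), K = (0, 1), Z = (2, -2).
1. Q is the intersection of line FA and line ZK ⇒ Q = (2/3, 0)
2. L lies on line QF with QL:LF = 5:2 ⇒ L = (4/21, 0)
through F parallel to ZK: direction (-2, 3); meets ZL at Y = (-8/15, 4/5)
Y = Z + t·(L−Z) with t = 7/5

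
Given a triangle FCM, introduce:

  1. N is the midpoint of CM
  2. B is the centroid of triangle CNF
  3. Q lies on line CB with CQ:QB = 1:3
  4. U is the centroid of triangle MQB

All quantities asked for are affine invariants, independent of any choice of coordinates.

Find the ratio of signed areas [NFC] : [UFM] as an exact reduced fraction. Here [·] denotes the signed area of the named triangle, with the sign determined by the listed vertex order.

Set F = (0, 0), C = (1, 0), M = (0, 1); any affine frame gives the same invariant.
1. N is the midpoint of CM ⇒ N = (1/2, 1/2)
2. B is the centroid of triangle CNF ⇒ B = (1/2, 1/6)
3. Q lies on line CB with CQ:QB = 1:3 ⇒ Q = (7/8, 1/24)
4. U is the centroid of triangle MQB ⇒ U = (11/24, 29/72)
2·[NFC] = 1/2, 2·[UFM] = -11/24
[NFC]:[UFM] = 1/2:-11/24 = -12/11

[NFC]:[UFM] = -12/11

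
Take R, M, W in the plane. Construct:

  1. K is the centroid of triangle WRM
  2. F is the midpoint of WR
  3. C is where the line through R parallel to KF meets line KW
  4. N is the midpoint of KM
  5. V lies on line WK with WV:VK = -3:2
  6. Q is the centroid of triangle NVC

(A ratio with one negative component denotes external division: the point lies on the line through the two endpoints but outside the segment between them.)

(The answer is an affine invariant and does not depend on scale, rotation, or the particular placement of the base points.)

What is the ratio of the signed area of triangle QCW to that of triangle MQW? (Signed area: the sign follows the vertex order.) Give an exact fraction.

[QCW]:[MQW] = 2/11

Set R = (0, 0), M = (1, 0), W = (0, 1); any affine frame gives the same invariant.
1. K is the centroid of triangle WRM ⇒ K = (1/3, 1/3)
2. F is the midpoint of WR ⇒ F = (0, 1/2)
3. C is where the line through R parallel to KF meets line KW ⇒ C = (2/3, -1/3)
4. N is the midpoint of KM ⇒ N = (2/3, 1/6)
5. V lies on line WK with WV:VK = -3:2 ⇒ V = (1, -1)
6. Q is the centroid of triangle NVC ⇒ Q = (7/9, -7/18)
2·[QCW] = -1/9, 2·[MQW] = -11/18
[QCW]:[MQW] = -1/9:-11/18 = 2/11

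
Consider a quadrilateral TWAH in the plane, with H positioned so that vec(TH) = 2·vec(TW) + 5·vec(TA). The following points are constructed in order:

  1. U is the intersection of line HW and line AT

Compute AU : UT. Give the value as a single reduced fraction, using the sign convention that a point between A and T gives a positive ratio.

AU:UT = -6/5

Assign T = (0, 0), W = (1, 0), A = (0, 1), H = (2, 5) — the answer is frame-independent, so this choice is without loss of generality.
1. U is the intersection of line HW and line AT ⇒ U = (0, -5)
U = A + t·(T−A) with t = 6, so AU:UT = t:(1−t) = 6:-5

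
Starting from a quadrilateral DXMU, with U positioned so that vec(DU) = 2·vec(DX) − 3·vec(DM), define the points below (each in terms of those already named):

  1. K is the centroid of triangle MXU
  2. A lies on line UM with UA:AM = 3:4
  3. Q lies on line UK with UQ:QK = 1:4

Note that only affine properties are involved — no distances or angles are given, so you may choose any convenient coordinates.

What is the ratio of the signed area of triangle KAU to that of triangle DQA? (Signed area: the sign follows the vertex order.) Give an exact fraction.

Assign D = (0, 0), X = (1, 0), M = (0, 1), U = (2, -3) — the answer is frame-independent, so this choice is without loss of generality.
1. K is the centroid of triangle MXU ⇒ K = (1, -2/3)
2. A lies on line UM with UA:AM = 3:4 ⇒ A = (8/7, -9/7)
3. Q lies on line UK with UQ:QK = 1:4 ⇒ Q = (9/5, -38/15)
2·[KAU] = 2/7, 2·[DQA] = 61/105
[KAU]:[DQA] = 2/7:61/105 = 30/61

[KAU]:[DQA] = 30/61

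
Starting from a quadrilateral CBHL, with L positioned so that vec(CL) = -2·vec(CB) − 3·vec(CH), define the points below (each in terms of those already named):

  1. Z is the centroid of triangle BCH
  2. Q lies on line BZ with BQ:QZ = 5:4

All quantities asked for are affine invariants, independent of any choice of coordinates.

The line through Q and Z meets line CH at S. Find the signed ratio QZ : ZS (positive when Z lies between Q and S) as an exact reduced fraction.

Choose coordinates C = (0, 0), B = (1, 0), H = (0, 1), L = (-2, -3).
1. Z is the centroid of triangle BCH ⇒ Z = (1/3, 1/3)
2. Q lies on line BZ with BQ:QZ = 5:4 ⇒ Q = (17/27, 5/27)
line QZ meets CH at S = (0, 1/2)
Z = Q + t·(S−Q) with t = 8/17, so QZ:ZS = 8/17:9/17

QZ:ZS = 8/9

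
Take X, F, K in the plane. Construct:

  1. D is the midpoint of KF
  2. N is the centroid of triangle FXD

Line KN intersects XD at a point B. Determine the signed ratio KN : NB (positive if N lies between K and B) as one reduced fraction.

Set X = (0, 0), F = (1, 0), K = (0, 1); any affine frame gives the same invariant.
1. D is the midpoint of KF ⇒ D = (1/2, 1/2)
2. N is the centroid of triangle FXD ⇒ N = (1/2, 1/6)
line KN meets XD at B = (3/8, 3/8)
N = K + t·(B−K) with t = 4/3, so KN:NB = 4/3:-1/3

KN:NB = -4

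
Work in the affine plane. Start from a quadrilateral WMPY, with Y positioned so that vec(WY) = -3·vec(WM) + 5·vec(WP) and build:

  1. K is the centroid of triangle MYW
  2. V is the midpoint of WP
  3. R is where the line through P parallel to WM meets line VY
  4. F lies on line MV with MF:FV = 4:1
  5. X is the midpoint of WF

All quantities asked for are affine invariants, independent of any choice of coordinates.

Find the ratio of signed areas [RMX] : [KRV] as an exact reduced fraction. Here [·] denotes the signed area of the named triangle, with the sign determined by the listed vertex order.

Choose coordinates W = (0, 0), M = (1, 0), P = (0, 1), Y = (-3, 5).
1. K is the centroid of triangle MYW ⇒ K = (-2/3, 5/3)
2. V is the midpoint of WP ⇒ V = (0, 1/2)
3. R is where the line through P parallel to WM meets line VY ⇒ R = (-1/3, 1)
4. F lies on line MV with MF:FV = 4:1 ⇒ F = (1/5, 2/5)
5. X is the midpoint of WF ⇒ X = (1/10, 1/5)
2·[RMX] = -19/30, 2·[KRV] = 1/18
[RMX]:[KRV] = -19/30:1/18 = -57/5

[RMX]:[KRV] = -57/5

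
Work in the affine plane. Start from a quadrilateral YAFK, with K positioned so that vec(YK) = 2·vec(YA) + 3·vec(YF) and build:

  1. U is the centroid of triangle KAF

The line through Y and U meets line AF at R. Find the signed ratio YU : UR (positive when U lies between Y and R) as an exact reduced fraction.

YU:UR = -7/4

Work in coordinates with Y = (0, 0), A = (1, 0), F = (0, 1), K = (2, 3).
1. U is the centroid of triangle KAF ⇒ U = (1, 4/3)
line YU meets AF at R = (3/7, 4/7)
U = Y + t·(R−Y) with t = 7/3, so YU:UR = 7/3:-4/3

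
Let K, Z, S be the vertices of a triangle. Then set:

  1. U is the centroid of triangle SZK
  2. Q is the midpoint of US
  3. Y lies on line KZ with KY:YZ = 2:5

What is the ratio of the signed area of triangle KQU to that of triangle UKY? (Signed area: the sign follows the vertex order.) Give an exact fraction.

[KQU]:[UKY] = -7/4

Work in coordinates with K = (0, 0), Z = (1, 0), S = (0, 1).
1. U is the centroid of triangle SZK ⇒ U = (1/3, 1/3)
2. Q is the midpoint of US ⇒ Q = (1/6, 2/3)
3. Y lies on line KZ with KY:YZ = 2:5 ⇒ Y = (2/7, 0)
2·[KQU] = -1/6, 2·[UKY] = 2/21
[KQU]:[UKY] = -1/6:2/21 = -7/4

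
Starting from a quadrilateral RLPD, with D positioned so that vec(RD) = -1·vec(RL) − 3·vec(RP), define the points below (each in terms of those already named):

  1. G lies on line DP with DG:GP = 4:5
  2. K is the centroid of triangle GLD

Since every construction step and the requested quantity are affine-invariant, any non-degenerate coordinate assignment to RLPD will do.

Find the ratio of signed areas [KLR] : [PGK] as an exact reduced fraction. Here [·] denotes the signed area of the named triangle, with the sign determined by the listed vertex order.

Work in coordinates with R = (0, 0), L = (1, 0), P = (0, 1), D = (-1, -3).
1. G lies on line DP with DG:GP = 4:5 ⇒ G = (-5/9, -11/9)
2. K is the centroid of triangle GLD ⇒ K = (-5/27, -38/27)
2·[KLR] = 38/27, 2·[PGK] = 25/27
[KLR]:[PGK] = 38/27:25/27 = 38/25

[KLR]:[PGK] = 38/25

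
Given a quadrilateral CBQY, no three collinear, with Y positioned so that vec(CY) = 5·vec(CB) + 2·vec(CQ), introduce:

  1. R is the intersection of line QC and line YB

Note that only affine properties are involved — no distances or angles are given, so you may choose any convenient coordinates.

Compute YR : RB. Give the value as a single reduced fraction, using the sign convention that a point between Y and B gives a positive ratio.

Set C = (0, 0), B = (1, 0), Q = (0, 1), Y = (5, 2); any affine frame gives the same invariant.
1. R is the intersection of line QC and line YB ⇒ R = (0, -1/2)
R = Y + t·(B−Y) with t = 5/4, so YR:RB = t:(1−t) = 5/4:-1/4

YR:RB = -5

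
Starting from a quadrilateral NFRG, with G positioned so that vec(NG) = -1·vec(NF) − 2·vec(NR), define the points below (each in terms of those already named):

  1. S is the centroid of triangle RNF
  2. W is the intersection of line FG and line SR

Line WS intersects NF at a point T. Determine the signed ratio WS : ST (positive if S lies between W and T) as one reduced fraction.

Choose coordinates N = (0, 0), F = (1, 0), R = (0, 1), G = (-1, -2).
1. S is the centroid of triangle RNF ⇒ S = (1/3, 1/3)
2. W is the intersection of line FG and line SR ⇒ W = (2/3, -1/3)
line WS meets NF at T = (1/2, 0)
S = W + t·(T−W) with t = 2, so WS:ST = 2:-1

WS:ST = -2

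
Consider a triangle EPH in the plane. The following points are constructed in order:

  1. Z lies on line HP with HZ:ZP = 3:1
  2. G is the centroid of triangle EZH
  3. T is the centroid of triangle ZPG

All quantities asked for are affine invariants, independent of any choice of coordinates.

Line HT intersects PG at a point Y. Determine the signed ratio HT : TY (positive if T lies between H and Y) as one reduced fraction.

HT:TY = 11

Work in coordinates with E = (0, 0), P = (1, 0), H = (0, 1).
1. Z lies on line HP with HZ:ZP = 3:1 ⇒ Z = (3/4, 1/4)
2. G is the centroid of triangle EZH ⇒ G = (1/4, 5/12)
3. T is the centroid of triangle ZPG ⇒ T = (2/3, 2/9)
line HT meets PG at Y = (8/11, 5/33)
T = H + t·(Y−H) with t = 11/12, so HT:TY = 11/12:1/12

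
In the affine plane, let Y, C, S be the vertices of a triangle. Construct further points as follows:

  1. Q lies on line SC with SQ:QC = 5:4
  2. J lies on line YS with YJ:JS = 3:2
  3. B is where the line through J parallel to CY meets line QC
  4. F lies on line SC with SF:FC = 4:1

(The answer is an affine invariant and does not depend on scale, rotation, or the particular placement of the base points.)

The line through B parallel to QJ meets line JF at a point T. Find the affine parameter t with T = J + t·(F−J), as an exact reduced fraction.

t = -7/11

Work in coordinates with Y = (0, 0), C = (1, 0), S = (0, 1).
1. Q lies on line SC with SQ:QC = 5:4 ⇒ Q = (5/9, 4/9)
2. J lies on line YS with YJ:JS = 3:2 ⇒ J = (0, 3/5)
3. B is where the line through J parallel to CY meets line QC ⇒ B = (2/5, 3/5)
4. F lies on line SC with SF:FC = 4:1 ⇒ F = (4/5, 1/5)
through B parallel to QJ: direction (-5/9, 7/45); meets JF at T = (-28/55, 47/55)
T = J + t·(F−J) with t = -7/11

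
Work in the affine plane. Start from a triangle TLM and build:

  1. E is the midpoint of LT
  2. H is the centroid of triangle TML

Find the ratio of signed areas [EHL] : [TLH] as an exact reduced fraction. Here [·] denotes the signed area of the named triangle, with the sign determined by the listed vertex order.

Assign T = (0, 0), L = (1, 0), M = (0, 1) — the answer is frame-independent, so this choice is without loss of generality.
1. E is the midpoint of LT ⇒ E = (1/2, 0)
2. H is the centroid of triangle TML ⇒ H = (1/3, 1/3)
2·[EHL] = -1/6, 2·[TLH] = 1/3
[EHL]:[TLH] = -1/6:1/3 = -1/2

[EHL]:[TLH] = -1/2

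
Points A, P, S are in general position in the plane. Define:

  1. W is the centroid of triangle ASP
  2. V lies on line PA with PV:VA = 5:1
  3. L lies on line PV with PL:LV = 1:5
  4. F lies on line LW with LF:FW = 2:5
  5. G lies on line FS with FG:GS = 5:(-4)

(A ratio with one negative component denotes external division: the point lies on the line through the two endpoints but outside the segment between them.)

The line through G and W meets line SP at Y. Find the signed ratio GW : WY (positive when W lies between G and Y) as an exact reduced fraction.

GW:WY = -10/3

Choose coordinates A = (0, 0), P = (1, 0), S = (0, 1).
1. W is the centroid of triangle ASP ⇒ W = (1/3, 1/3)
2. V lies on line PA with PV:VA = 5:1 ⇒ V = (1/6, 0)
3. L lies on line PV with PL:LV = 1:5 ⇒ L = (31/36, 0)
4. F lies on line LW with LF:FW = 2:5 ⇒ F = (179/252, 2/21)
5. G lies on line FS with FG:GS = 5:(-4) ⇒ G = (-179/63, 97/21)
line GW meets SP at Y = (-13/21, 34/21)
W = G + t·(Y−G) with t = 10/7, so GW:WY = 10/7:-3/7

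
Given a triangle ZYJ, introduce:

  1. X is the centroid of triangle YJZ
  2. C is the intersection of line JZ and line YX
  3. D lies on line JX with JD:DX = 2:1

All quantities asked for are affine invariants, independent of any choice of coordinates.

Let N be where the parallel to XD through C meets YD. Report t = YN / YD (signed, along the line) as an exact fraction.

t = 3/2

Assign Z = (0, 0), Y = (1, 0), J = (0, 1) — the answer is frame-independent, so this choice is without loss of generality.
1. X is the centroid of triangle YJZ ⇒ X = (1/3, 1/3)
2. C is the intersection of line JZ and line YX ⇒ C = (0, 1/2)
3. D lies on line JX with JD:DX = 2:1 ⇒ D = (2/9, 5/9)
through C parallel to XD: direction (-1/9, 2/9); meets YD at N = (-1/6, 5/6)
N = Y + t·(D−Y) with t = 3/2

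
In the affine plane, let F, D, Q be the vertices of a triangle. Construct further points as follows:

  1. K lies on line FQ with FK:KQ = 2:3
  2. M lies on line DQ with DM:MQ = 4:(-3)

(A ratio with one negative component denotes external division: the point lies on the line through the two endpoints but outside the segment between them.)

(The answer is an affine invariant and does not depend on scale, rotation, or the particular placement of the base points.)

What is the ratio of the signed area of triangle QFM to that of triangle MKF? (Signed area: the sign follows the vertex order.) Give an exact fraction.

Work in coordinates with F = (0, 0), D = (1, 0), Q = (0, 1).
1. K lies on line FQ with FK:KQ = 2:3 ⇒ K = (0, 2/5)
2. M lies on line DQ with DM:MQ = 4:(-3) ⇒ M = (-3, 4)
2·[QFM] = -3, 2·[MKF] = -6/5
[QFM]:[MKF] = -3:-6/5 = 5/2

[QFM]:[MKF] = 5/2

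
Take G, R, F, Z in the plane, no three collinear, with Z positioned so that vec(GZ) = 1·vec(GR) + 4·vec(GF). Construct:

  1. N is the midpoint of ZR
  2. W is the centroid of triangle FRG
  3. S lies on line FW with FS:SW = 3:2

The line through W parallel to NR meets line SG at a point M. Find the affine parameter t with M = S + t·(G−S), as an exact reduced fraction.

Set G = (0, 0), R = (1, 0), F = (0, 1), Z = (1, 4); any affine frame gives the same invariant.
1. N is the midpoint of ZR ⇒ N = (1, 2)
2. W is the centroid of triangle FRG ⇒ W = (1/3, 1/3)
3. S lies on line FW with FS:SW = 3:2 ⇒ S = (1/5, 3/5)
through W parallel to NR: direction (0, -2); meets SG at M = (1/3, 1)
M = S + t·(G−S) with t = -2/3

t = -2/3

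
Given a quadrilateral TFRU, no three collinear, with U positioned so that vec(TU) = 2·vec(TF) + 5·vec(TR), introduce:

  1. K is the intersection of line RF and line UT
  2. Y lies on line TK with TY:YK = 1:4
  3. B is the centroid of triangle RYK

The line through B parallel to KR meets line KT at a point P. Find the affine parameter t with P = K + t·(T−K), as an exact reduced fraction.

Choose coordinates T = (0, 0), F = (1, 0), R = (0, 1), U = (2, 5).
1. K is the intersection of line RF and line UT ⇒ K = (2/7, 5/7)
2. Y lies on line TK with TY:YK = 1:4 ⇒ Y = (2/35, 1/7)
3. B is the centroid of triangle RYK ⇒ B = (4/35, 13/21)
through B parallel to KR: direction (-2/7, 2/7); meets KT at P = (22/105, 11/21)
P = K + t·(T−K) with t = 4/15

t = 4/15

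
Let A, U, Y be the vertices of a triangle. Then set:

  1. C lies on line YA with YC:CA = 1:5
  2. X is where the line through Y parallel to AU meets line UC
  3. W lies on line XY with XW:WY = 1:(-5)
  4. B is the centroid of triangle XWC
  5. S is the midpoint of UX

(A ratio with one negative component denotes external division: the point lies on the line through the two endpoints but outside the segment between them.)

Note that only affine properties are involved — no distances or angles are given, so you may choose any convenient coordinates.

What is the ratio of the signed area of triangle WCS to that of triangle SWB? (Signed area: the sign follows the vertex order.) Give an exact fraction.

[WCS]:[SWB] = 6/5

Assign A = (0, 0), U = (1, 0), Y = (0, 1) — the answer is frame-independent, so this choice is without loss of generality.
1. C lies on line YA with YC:CA = 1:5 ⇒ C = (0, 5/6)
2. X is where the line through Y parallel to AU meets line UC ⇒ X = (-1/5, 1)
3. W lies on line XY with XW:WY = 1:(-5) ⇒ W = (-1/4, 1)
4. B is the centroid of triangle XWC ⇒ B = (-3/20, 17/18)
5. S is the midpoint of UX ⇒ S = (2/5, 1/2)
2·[WCS] = -1/60, 2·[SWB] = -1/72
[WCS]:[SWB] = -1/60:-1/72 = 6/5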